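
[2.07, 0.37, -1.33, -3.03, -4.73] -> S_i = 2.07 + -1.70*i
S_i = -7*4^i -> [-7, -28, -112, -448, -1792]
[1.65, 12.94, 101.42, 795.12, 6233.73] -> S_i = 1.65*7.84^i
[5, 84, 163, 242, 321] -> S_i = 5 + 79*i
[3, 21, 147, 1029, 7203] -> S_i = 3*7^i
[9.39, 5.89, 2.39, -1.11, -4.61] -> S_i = 9.39 + -3.50*i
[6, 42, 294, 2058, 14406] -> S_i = 6*7^i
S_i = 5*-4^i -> [5, -20, 80, -320, 1280]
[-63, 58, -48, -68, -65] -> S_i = Random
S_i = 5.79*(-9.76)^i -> [5.79, -56.51, 551.54, -5383.05, 52538.52]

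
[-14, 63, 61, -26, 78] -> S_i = Random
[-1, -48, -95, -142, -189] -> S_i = -1 + -47*i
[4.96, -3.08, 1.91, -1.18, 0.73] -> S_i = 4.96*(-0.62)^i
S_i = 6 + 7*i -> [6, 13, 20, 27, 34]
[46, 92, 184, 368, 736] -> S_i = 46*2^i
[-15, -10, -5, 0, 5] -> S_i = -15 + 5*i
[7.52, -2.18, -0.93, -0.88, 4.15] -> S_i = Random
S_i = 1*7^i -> [1, 7, 49, 343, 2401]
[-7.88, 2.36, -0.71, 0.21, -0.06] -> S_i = -7.88*(-0.30)^i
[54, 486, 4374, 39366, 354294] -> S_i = 54*9^i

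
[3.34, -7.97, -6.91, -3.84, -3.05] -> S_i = Random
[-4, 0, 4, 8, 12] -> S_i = -4 + 4*i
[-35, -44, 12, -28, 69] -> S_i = Random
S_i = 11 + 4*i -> [11, 15, 19, 23, 27]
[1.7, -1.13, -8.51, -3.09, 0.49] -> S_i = Random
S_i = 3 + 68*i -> [3, 71, 139, 207, 275]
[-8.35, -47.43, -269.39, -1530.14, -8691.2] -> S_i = -8.35*5.68^i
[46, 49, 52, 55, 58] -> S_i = 46 + 3*i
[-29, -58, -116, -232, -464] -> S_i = -29*2^i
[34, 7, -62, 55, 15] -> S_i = Random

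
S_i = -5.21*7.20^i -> [-5.21, -37.51, -270.09, -1944.62, -14001.28]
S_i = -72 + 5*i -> [-72, -67, -62, -57, -52]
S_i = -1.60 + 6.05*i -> [-1.6, 4.45, 10.5, 16.55, 22.6]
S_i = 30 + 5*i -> [30, 35, 40, 45, 50]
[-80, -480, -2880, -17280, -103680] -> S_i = -80*6^i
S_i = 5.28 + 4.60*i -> [5.28, 9.88, 14.48, 19.08, 23.68]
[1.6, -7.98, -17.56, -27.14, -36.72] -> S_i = 1.60 + -9.58*i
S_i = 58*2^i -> [58, 116, 232, 464, 928]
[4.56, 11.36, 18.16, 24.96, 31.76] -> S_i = 4.56 + 6.80*i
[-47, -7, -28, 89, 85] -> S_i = Random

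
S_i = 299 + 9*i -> [299, 308, 317, 326, 335]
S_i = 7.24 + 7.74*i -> [7.24, 14.98, 22.72, 30.46, 38.2]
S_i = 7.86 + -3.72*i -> [7.86, 4.14, 0.42, -3.3, -7.02]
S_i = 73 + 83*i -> [73, 156, 239, 322, 405]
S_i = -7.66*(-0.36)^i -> [-7.66, 2.76, -0.99, 0.36, -0.13]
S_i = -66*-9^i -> [-66, 594, -5346, 48114, -433026]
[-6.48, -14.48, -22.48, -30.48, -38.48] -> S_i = -6.48 + -8.00*i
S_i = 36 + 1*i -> [36, 37, 38, 39, 40]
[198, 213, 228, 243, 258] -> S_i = 198 + 15*i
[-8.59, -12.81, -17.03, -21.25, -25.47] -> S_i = -8.59 + -4.22*i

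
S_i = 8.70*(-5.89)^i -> [8.7, -51.24, 301.82, -1777.73, 10470.81]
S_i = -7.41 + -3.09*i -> [-7.41, -10.5, -13.59, -16.68, -19.77]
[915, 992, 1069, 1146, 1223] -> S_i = 915 + 77*i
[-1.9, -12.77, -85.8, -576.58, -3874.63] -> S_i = -1.90*6.72^i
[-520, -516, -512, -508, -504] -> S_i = -520 + 4*i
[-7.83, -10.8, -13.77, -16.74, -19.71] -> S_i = -7.83 + -2.97*i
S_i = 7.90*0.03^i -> [7.9, 0.24, 0.01, 0.0, 0.0]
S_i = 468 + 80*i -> [468, 548, 628, 708, 788]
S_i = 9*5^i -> [9, 45, 225, 1125, 5625]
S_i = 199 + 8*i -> [199, 207, 215, 223, 231]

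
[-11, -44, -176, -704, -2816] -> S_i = -11*4^i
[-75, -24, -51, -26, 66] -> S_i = Random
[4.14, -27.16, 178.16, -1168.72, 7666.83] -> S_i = 4.14*(-6.56)^i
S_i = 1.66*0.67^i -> [1.66, 1.11, 0.75, 0.5, 0.33]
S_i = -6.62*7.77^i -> [-6.62, -51.44, -399.67, -3105.43, -24129.15]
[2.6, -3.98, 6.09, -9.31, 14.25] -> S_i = 2.60*(-1.53)^i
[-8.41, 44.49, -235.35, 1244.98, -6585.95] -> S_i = -8.41*(-5.29)^i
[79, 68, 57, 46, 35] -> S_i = 79 + -11*i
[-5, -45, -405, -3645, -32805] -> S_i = -5*9^i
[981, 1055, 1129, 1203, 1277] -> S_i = 981 + 74*i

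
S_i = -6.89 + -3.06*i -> [-6.89, -9.95, -13.01, -16.07, -19.13]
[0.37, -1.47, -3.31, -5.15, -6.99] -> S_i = 0.37 + -1.84*i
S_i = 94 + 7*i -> [94, 101, 108, 115, 122]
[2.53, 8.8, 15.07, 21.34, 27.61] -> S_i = 2.53 + 6.27*i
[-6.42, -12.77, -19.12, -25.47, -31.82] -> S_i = -6.42 + -6.35*i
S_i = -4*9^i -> [-4, -36, -324, -2916, -26244]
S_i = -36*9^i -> [-36, -324, -2916, -26244, -236196]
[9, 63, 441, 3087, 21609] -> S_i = 9*7^i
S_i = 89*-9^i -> [89, -801, 7209, -64881, 583929]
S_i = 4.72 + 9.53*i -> [4.72, 14.25, 23.78, 33.31, 42.84]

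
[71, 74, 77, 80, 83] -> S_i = 71 + 3*i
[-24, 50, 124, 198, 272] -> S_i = -24 + 74*i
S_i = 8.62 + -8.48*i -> [8.62, 0.14, -8.34, -16.82, -25.3]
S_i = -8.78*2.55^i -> [-8.78, -22.39, -57.09, -145.58, -371.24]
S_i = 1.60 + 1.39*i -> [1.6, 2.99, 4.38, 5.77, 7.16]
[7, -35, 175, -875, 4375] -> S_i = 7*-5^i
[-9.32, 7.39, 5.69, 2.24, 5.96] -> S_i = Random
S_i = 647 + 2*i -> [647, 649, 651, 653, 655]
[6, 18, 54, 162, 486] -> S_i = 6*3^i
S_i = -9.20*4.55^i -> [-9.2, -41.86, -190.46, -866.61, -3943.06]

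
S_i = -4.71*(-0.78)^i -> [-4.71, 3.67, -2.87, 2.24, -1.74]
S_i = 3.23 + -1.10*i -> [3.23, 2.13, 1.03, -0.07, -1.17]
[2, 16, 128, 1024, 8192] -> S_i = 2*8^i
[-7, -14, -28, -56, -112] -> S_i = -7*2^i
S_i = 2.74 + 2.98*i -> [2.74, 5.72, 8.7, 11.68, 14.66]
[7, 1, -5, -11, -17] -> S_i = 7 + -6*i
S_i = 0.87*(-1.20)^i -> [0.87, -1.04, 1.25, -1.5, 1.8]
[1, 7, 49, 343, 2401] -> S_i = 1*7^i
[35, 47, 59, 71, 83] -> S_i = 35 + 12*i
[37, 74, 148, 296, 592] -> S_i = 37*2^i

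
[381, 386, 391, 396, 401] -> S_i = 381 + 5*i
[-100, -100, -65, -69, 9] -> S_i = Random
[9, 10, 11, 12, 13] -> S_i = 9 + 1*i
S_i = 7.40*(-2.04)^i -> [7.4, -15.1, 30.8, -62.82, 128.16]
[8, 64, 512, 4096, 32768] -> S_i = 8*8^i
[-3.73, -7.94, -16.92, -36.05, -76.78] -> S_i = -3.73*2.13^i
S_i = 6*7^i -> [6, 42, 294, 2058, 14406]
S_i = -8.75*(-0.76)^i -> [-8.75, 6.65, -5.05, 3.84, -2.92]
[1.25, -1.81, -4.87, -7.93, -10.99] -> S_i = 1.25 + -3.06*i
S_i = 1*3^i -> [1, 3, 9, 27, 81]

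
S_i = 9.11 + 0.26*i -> [9.11, 9.37, 9.63, 9.89, 10.15]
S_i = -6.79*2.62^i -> [-6.79, -17.79, -46.61, -122.12, -319.94]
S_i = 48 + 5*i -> [48, 53, 58, 63, 68]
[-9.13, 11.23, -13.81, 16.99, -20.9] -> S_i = -9.13*(-1.23)^i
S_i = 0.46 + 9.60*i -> [0.46, 10.06, 19.66, 29.26, 38.86]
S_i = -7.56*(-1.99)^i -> [-7.56, 15.04, -29.94, 59.58, -118.56]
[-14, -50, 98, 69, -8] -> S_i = Random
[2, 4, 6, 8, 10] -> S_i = 2 + 2*i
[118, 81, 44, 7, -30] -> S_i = 118 + -37*i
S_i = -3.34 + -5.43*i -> [-3.34, -8.77, -14.2, -19.63, -25.06]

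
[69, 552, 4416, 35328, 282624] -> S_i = 69*8^i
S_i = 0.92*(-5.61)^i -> [0.92, -5.16, 28.95, -162.43, 911.25]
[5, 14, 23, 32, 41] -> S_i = 5 + 9*i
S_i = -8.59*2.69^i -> [-8.59, -23.11, -62.16, -167.21, -449.78]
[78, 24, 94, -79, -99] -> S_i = Random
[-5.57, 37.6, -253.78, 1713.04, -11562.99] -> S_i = -5.57*(-6.75)^i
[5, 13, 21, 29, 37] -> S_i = 5 + 8*i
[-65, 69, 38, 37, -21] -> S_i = Random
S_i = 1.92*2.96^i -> [1.92, 5.68, 16.82, 49.79, 147.39]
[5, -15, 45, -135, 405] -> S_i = 5*-3^i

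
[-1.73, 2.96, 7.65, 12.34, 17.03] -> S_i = -1.73 + 4.69*i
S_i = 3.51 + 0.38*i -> [3.51, 3.89, 4.27, 4.65, 5.03]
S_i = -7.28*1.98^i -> [-7.28, -14.41, -28.54, -56.51, -111.89]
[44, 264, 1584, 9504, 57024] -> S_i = 44*6^i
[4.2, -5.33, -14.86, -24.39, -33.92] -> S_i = 4.20 + -9.53*i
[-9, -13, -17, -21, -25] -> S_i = -9 + -4*i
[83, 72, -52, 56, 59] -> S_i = Random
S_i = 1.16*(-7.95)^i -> [1.16, -9.22, 73.31, -582.85, 4633.68]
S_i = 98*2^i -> [98, 196, 392, 784, 1568]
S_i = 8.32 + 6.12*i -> [8.32, 14.44, 20.56, 26.68, 32.8]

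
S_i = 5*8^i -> [5, 40, 320, 2560, 20480]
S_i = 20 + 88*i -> [20, 108, 196, 284, 372]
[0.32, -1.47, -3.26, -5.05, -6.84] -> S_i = 0.32 + -1.79*i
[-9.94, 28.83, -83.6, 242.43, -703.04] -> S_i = -9.94*(-2.90)^i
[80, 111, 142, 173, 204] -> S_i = 80 + 31*i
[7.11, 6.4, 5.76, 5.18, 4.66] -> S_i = 7.11*0.90^i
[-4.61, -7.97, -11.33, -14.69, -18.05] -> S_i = -4.61 + -3.36*i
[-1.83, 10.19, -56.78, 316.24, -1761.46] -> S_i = -1.83*(-5.57)^i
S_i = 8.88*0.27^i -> [8.88, 2.4, 0.65, 0.17, 0.05]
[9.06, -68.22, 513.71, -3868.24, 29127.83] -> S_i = 9.06*(-7.53)^i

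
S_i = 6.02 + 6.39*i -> [6.02, 12.41, 18.8, 25.19, 31.58]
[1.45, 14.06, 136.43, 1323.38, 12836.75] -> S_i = 1.45*9.70^i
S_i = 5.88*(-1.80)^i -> [5.88, -10.58, 19.05, -34.29, 61.73]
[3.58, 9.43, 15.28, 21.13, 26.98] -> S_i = 3.58 + 5.85*i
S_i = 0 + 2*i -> [0, 2, 4, 6, 8]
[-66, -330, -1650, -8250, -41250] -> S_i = -66*5^i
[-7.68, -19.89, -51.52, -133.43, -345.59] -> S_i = -7.68*2.59^i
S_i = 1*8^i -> [1, 8, 64, 512, 4096]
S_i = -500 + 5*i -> [-500, -495, -490, -485, -480]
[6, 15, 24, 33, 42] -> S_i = 6 + 9*i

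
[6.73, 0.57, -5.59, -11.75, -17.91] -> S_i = 6.73 + -6.16*i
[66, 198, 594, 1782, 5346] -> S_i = 66*3^i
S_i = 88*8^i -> [88, 704, 5632, 45056, 360448]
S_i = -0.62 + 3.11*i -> [-0.62, 2.49, 5.6, 8.71, 11.82]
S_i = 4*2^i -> [4, 8, 16, 32, 64]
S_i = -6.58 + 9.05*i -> [-6.58, 2.47, 11.52, 20.57, 29.62]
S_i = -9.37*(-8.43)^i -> [-9.37, 78.99, -665.88, 5613.35, -47320.56]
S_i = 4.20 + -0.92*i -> [4.2, 3.28, 2.36, 1.44, 0.52]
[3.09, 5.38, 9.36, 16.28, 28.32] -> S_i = 3.09*1.74^i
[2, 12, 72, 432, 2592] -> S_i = 2*6^i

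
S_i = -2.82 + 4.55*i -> [-2.82, 1.73, 6.28, 10.83, 15.38]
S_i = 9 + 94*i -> [9, 103, 197, 291, 385]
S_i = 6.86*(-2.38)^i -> [6.86, -16.33, 38.86, -92.48, 220.11]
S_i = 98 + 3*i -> [98, 101, 104, 107, 110]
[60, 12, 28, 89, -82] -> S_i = Random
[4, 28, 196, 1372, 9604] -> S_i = 4*7^i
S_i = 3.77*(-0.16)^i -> [3.77, -0.6, 0.1, -0.02, 0.0]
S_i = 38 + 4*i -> [38, 42, 46, 50, 54]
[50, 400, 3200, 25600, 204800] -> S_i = 50*8^i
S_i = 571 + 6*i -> [571, 577, 583, 589, 595]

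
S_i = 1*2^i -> [1, 2, 4, 8, 16]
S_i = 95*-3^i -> [95, -285, 855, -2565, 7695]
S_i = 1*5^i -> [1, 5, 25, 125, 625]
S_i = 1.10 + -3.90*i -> [1.1, -2.8, -6.7, -10.6, -14.5]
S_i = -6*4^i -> [-6, -24, -96, -384, -1536]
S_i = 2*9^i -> [2, 18, 162, 1458, 13122]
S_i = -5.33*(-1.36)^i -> [-5.33, 7.25, -9.86, 13.41, -18.23]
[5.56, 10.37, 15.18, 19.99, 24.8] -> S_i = 5.56 + 4.81*i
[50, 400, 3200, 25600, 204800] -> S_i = 50*8^i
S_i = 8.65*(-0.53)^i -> [8.65, -4.58, 2.43, -1.29, 0.68]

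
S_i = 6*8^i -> [6, 48, 384, 3072, 24576]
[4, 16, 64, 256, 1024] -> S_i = 4*4^i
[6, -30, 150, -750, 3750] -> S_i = 6*-5^i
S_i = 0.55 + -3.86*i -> [0.55, -3.31, -7.17, -11.03, -14.89]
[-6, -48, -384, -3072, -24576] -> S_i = -6*8^i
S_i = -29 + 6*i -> [-29, -23, -17, -11, -5]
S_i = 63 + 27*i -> [63, 90, 117, 144, 171]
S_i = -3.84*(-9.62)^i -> [-3.84, 36.94, -355.37, 3418.66, -32887.55]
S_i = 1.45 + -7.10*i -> [1.45, -5.65, -12.75, -19.85, -26.95]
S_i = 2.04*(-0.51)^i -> [2.04, -1.04, 0.53, -0.27, 0.14]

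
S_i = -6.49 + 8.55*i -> [-6.49, 2.06, 10.61, 19.16, 27.71]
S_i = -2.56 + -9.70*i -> [-2.56, -12.26, -21.96, -31.66, -41.36]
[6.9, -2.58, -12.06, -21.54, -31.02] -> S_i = 6.90 + -9.48*i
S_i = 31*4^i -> [31, 124, 496, 1984, 7936]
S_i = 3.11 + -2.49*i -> [3.11, 0.62, -1.87, -4.36, -6.85]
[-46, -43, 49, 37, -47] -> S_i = Random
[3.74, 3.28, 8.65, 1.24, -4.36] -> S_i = Random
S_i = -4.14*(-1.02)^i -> [-4.14, 4.22, -4.31, 4.39, -4.48]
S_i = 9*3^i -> [9, 27, 81, 243, 729]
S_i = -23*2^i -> [-23, -46, -92, -184, -368]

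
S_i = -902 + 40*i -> [-902, -862, -822, -782, -742]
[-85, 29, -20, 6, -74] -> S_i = Random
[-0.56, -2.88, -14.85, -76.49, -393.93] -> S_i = -0.56*5.15^i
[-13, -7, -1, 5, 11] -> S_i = -13 + 6*i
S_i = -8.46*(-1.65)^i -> [-8.46, 13.96, -23.03, 38.0, -62.71]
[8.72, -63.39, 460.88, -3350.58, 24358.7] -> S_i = 8.72*(-7.27)^i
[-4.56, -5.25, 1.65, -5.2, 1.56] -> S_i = Random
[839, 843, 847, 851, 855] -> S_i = 839 + 4*i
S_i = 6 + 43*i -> [6, 49, 92, 135, 178]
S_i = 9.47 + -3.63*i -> [9.47, 5.84, 2.21, -1.42, -5.05]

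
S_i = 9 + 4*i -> [9, 13, 17, 21, 25]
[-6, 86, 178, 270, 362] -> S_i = -6 + 92*i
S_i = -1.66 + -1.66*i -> [-1.66, -3.32, -4.98, -6.64, -8.3]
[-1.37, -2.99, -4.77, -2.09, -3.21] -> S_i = Random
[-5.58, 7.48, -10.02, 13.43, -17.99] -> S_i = -5.58*(-1.34)^i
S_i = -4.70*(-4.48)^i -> [-4.7, 21.06, -94.33, 422.6, -1893.26]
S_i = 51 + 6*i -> [51, 57, 63, 69, 75]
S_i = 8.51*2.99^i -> [8.51, 25.44, 76.08, 227.48, 680.17]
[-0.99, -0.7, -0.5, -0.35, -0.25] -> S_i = -0.99*0.71^i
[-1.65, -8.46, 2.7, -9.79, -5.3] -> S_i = Random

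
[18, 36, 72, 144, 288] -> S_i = 18*2^i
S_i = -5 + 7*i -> [-5, 2, 9, 16, 23]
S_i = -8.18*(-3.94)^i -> [-8.18, 32.23, -126.98, 500.31, -1971.23]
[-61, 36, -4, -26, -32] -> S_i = Random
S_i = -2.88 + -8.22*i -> [-2.88, -11.1, -19.32, -27.54, -35.76]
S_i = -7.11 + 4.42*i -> [-7.11, -2.69, 1.73, 6.15, 10.57]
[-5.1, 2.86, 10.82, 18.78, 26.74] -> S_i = -5.10 + 7.96*i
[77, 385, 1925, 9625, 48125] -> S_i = 77*5^i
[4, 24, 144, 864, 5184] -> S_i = 4*6^i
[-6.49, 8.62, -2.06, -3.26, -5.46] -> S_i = Random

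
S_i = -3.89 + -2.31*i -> [-3.89, -6.2, -8.51, -10.82, -13.13]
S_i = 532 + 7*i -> [532, 539, 546, 553, 560]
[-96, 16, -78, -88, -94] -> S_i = Random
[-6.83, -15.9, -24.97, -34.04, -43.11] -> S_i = -6.83 + -9.07*i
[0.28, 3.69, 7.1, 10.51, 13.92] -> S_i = 0.28 + 3.41*i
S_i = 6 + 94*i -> [6, 100, 194, 288, 382]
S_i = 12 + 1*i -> [12, 13, 14, 15, 16]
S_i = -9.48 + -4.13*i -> [-9.48, -13.61, -17.74, -21.87, -26.0]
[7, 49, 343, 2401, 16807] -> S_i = 7*7^i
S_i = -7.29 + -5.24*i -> [-7.29, -12.53, -17.77, -23.01, -28.25]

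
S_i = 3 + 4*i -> [3, 7, 11, 15, 19]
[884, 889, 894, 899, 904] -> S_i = 884 + 5*i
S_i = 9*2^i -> [9, 18, 36, 72, 144]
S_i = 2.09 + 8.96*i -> [2.09, 11.05, 20.01, 28.97, 37.93]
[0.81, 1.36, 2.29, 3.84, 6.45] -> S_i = 0.81*1.68^i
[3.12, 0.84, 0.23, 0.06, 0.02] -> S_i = 3.12*0.27^i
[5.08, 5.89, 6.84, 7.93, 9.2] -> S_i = 5.08*1.16^i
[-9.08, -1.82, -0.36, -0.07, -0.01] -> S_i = -9.08*0.20^i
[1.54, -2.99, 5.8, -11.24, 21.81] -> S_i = 1.54*(-1.94)^i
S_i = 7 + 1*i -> [7, 8, 9, 10, 11]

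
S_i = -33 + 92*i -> [-33, 59, 151, 243, 335]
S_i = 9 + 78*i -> [9, 87, 165, 243, 321]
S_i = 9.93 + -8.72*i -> [9.93, 1.21, -7.51, -16.23, -24.95]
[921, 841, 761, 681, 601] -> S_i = 921 + -80*i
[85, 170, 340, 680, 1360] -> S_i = 85*2^i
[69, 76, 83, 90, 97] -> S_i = 69 + 7*i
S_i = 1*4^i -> [1, 4, 16, 64, 256]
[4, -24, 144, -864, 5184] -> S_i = 4*-6^i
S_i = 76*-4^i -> [76, -304, 1216, -4864, 19456]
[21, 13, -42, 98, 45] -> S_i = Random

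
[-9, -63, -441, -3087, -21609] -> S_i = -9*7^i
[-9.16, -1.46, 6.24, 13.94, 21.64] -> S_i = -9.16 + 7.70*i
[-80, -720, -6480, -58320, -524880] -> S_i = -80*9^i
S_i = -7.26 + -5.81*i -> [-7.26, -13.07, -18.88, -24.69, -30.5]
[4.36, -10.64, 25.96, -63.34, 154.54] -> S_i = 4.36*(-2.44)^i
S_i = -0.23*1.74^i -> [-0.23, -0.4, -0.7, -1.21, -2.11]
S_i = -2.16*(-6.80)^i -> [-2.16, 14.69, -99.88, 679.17, -4618.38]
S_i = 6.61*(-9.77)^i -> [6.61, -64.58, 630.94, -6164.32, 60225.4]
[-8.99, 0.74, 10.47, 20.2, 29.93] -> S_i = -8.99 + 9.73*i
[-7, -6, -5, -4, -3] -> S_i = -7 + 1*i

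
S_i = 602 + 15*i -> [602, 617, 632, 647, 662]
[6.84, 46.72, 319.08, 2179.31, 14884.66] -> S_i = 6.84*6.83^i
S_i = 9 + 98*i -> [9, 107, 205, 303, 401]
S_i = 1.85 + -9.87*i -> [1.85, -8.02, -17.89, -27.76, -37.63]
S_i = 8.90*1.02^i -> [8.9, 9.08, 9.26, 9.44, 9.63]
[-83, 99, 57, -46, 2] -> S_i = Random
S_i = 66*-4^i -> [66, -264, 1056, -4224, 16896]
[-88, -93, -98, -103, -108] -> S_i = -88 + -5*i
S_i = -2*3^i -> [-2, -6, -18, -54, -162]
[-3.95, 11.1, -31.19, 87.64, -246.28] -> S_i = -3.95*(-2.81)^i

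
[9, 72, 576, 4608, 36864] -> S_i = 9*8^i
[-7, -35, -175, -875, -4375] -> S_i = -7*5^i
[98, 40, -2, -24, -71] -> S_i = Random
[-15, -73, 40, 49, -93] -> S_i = Random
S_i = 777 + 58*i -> [777, 835, 893, 951, 1009]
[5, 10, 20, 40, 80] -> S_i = 5*2^i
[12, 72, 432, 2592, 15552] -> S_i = 12*6^i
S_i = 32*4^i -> [32, 128, 512, 2048, 8192]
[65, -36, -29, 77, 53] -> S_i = Random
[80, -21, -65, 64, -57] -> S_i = Random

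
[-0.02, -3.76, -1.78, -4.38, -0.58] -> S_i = Random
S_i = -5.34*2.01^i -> [-5.34, -10.73, -21.57, -43.36, -87.16]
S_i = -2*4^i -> [-2, -8, -32, -128, -512]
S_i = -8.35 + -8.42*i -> [-8.35, -16.77, -25.19, -33.61, -42.03]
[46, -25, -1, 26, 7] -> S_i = Random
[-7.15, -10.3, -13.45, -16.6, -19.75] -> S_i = -7.15 + -3.15*i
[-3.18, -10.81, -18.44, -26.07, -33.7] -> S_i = -3.18 + -7.63*i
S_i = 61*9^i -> [61, 549, 4941, 44469, 400221]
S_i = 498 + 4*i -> [498, 502, 506, 510, 514]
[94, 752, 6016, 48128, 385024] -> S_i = 94*8^i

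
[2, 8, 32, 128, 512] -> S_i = 2*4^i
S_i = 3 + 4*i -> [3, 7, 11, 15, 19]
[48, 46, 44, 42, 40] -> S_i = 48 + -2*i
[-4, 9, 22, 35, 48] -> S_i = -4 + 13*i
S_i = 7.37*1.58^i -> [7.37, 11.64, 18.4, 29.07, 45.93]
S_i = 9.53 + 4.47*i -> [9.53, 14.0, 18.47, 22.94, 27.41]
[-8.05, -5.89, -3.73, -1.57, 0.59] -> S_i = -8.05 + 2.16*i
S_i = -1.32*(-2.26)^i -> [-1.32, 2.98, -6.74, 15.24, -34.44]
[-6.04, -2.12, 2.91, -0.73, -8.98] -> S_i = Random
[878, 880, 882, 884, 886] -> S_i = 878 + 2*i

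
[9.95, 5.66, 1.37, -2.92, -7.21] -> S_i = 9.95 + -4.29*i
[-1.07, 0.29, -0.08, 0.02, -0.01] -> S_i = -1.07*(-0.27)^i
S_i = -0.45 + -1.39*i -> [-0.45, -1.84, -3.23, -4.62, -6.01]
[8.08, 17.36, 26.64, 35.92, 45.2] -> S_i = 8.08 + 9.28*i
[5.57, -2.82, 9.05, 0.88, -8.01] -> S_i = Random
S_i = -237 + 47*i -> [-237, -190, -143, -96, -49]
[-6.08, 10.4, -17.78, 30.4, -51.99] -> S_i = -6.08*(-1.71)^i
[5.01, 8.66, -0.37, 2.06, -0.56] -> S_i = Random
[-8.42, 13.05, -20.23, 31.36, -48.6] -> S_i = -8.42*(-1.55)^i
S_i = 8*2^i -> [8, 16, 32, 64, 128]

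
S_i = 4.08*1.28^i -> [4.08, 5.22, 6.68, 8.56, 10.95]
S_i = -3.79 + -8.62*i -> [-3.79, -12.41, -21.03, -29.65, -38.27]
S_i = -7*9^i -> [-7, -63, -567, -5103, -45927]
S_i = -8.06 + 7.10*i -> [-8.06, -0.96, 6.14, 13.24, 20.34]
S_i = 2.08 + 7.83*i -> [2.08, 9.91, 17.74, 25.57, 33.4]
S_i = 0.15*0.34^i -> [0.15, 0.05, 0.02, 0.01, 0.0]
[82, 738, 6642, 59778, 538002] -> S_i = 82*9^i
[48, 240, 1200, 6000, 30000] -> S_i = 48*5^i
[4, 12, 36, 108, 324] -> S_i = 4*3^i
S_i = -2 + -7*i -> [-2, -9, -16, -23, -30]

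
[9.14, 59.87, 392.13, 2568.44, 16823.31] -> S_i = 9.14*6.55^i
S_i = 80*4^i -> [80, 320, 1280, 5120, 20480]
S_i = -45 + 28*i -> [-45, -17, 11, 39, 67]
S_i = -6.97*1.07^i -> [-6.97, -7.46, -7.98, -8.54, -9.14]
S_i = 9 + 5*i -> [9, 14, 19, 24, 29]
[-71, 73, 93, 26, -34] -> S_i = Random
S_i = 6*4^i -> [6, 24, 96, 384, 1536]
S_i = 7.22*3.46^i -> [7.22, 24.98, 86.43, 299.06, 1034.76]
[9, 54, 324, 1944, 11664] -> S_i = 9*6^i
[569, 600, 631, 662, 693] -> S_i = 569 + 31*i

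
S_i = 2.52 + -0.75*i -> [2.52, 1.77, 1.02, 0.27, -0.48]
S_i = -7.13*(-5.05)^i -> [-7.13, 36.01, -181.83, 918.26, -4637.19]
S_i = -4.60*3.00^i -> [-4.6, -13.8, -41.4, -124.2, -372.6]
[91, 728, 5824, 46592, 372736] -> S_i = 91*8^i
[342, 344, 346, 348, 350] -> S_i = 342 + 2*i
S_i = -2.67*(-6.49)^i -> [-2.67, 17.33, -112.46, 729.87, -4736.85]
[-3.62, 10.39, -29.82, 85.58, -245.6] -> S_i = -3.62*(-2.87)^i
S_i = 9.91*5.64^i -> [9.91, 55.89, 315.23, 1777.91, 10027.44]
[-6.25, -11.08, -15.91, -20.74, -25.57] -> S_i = -6.25 + -4.83*i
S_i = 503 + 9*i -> [503, 512, 521, 530, 539]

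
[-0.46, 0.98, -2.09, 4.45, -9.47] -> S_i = -0.46*(-2.13)^i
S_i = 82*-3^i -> [82, -246, 738, -2214, 6642]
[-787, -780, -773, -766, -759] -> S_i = -787 + 7*i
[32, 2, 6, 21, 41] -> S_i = Random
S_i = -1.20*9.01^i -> [-1.2, -10.81, -97.42, -877.72, -7908.25]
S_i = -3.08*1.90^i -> [-3.08, -5.85, -11.12, -21.13, -40.14]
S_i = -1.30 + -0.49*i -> [-1.3, -1.79, -2.28, -2.77, -3.26]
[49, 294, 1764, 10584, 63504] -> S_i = 49*6^i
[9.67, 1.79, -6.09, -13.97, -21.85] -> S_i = 9.67 + -7.88*i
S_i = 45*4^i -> [45, 180, 720, 2880, 11520]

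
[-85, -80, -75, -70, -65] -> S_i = -85 + 5*i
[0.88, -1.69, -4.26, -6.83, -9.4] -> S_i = 0.88 + -2.57*i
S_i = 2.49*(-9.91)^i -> [2.49, -24.68, 244.54, -2423.37, 24015.63]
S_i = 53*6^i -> [53, 318, 1908, 11448, 68688]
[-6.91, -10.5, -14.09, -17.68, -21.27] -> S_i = -6.91 + -3.59*i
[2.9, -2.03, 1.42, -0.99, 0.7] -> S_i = 2.90*(-0.70)^i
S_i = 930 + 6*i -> [930, 936, 942, 948, 954]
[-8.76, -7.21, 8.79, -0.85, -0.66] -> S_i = Random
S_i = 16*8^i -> [16, 128, 1024, 8192, 65536]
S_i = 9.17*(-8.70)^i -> [9.17, -79.78, 694.08, -6038.47, 52534.71]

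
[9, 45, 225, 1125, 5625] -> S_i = 9*5^i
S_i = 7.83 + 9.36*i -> [7.83, 17.19, 26.55, 35.91, 45.27]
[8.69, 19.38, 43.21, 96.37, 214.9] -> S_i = 8.69*2.23^i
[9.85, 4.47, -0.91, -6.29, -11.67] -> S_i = 9.85 + -5.38*i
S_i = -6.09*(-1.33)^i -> [-6.09, 8.1, -10.77, 14.33, -19.06]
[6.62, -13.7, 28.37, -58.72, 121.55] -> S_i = 6.62*(-2.07)^i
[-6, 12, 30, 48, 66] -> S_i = -6 + 18*i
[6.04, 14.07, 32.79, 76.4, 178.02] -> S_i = 6.04*2.33^i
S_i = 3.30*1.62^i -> [3.3, 5.35, 8.66, 14.03, 22.73]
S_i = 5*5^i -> [5, 25, 125, 625, 3125]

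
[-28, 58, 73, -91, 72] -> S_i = Random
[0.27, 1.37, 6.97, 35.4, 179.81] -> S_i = 0.27*5.08^i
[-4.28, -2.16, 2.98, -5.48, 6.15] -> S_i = Random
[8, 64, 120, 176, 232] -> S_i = 8 + 56*i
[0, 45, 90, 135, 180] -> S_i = 0 + 45*i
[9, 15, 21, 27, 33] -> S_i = 9 + 6*i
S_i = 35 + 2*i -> [35, 37, 39, 41, 43]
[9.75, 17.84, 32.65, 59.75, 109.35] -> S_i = 9.75*1.83^i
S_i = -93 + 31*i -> [-93, -62, -31, 0, 31]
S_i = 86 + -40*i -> [86, 46, 6, -34, -74]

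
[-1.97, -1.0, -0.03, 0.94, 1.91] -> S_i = -1.97 + 0.97*i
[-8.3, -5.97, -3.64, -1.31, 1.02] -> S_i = -8.30 + 2.33*i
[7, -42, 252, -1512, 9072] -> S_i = 7*-6^i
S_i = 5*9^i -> [5, 45, 405, 3645, 32805]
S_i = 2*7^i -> [2, 14, 98, 686, 4802]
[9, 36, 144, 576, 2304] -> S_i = 9*4^i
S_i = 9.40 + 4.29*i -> [9.4, 13.69, 17.98, 22.27, 26.56]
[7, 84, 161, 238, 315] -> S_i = 7 + 77*i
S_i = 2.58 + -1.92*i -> [2.58, 0.66, -1.26, -3.18, -5.1]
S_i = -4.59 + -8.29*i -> [-4.59, -12.88, -21.17, -29.46, -37.75]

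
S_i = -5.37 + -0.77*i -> [-5.37, -6.14, -6.91, -7.68, -8.45]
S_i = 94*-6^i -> [94, -564, 3384, -20304, 121824]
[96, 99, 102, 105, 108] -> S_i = 96 + 3*i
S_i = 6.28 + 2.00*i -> [6.28, 8.28, 10.28, 12.28, 14.28]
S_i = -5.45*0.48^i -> [-5.45, -2.62, -1.26, -0.6, -0.29]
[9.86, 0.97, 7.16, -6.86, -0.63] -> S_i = Random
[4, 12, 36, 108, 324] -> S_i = 4*3^i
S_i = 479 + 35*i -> [479, 514, 549, 584, 619]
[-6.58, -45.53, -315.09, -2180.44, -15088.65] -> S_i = -6.58*6.92^i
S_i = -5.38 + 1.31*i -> [-5.38, -4.07, -2.76, -1.45, -0.14]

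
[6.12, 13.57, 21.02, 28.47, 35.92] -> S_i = 6.12 + 7.45*i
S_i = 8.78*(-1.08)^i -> [8.78, -9.48, 10.24, -11.06, 11.95]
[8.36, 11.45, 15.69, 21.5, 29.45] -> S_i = 8.36*1.37^i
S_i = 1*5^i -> [1, 5, 25, 125, 625]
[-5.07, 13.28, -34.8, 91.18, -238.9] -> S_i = -5.07*(-2.62)^i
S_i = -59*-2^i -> [-59, 118, -236, 472, -944]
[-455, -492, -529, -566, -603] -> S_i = -455 + -37*i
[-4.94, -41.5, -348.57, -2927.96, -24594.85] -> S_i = -4.94*8.40^i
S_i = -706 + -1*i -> [-706, -707, -708, -709, -710]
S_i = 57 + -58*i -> [57, -1, -59, -117, -175]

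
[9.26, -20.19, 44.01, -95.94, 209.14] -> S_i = 9.26*(-2.18)^i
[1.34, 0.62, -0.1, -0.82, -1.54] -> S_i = 1.34 + -0.72*i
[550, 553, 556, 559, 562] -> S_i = 550 + 3*i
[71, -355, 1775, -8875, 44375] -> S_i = 71*-5^i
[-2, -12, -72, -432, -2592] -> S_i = -2*6^i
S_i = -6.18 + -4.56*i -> [-6.18, -10.74, -15.3, -19.86, -24.42]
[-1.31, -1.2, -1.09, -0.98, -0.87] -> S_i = -1.31 + 0.11*i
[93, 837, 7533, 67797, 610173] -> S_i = 93*9^i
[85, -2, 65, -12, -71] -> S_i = Random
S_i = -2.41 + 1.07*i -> [-2.41, -1.34, -0.27, 0.8, 1.87]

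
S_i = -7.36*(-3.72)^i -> [-7.36, 27.38, -101.85, 378.88, -1409.45]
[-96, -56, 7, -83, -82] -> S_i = Random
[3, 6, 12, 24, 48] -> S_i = 3*2^i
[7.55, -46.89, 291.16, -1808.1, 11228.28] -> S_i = 7.55*(-6.21)^i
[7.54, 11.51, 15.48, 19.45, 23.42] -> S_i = 7.54 + 3.97*i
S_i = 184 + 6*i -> [184, 190, 196, 202, 208]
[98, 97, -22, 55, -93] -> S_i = Random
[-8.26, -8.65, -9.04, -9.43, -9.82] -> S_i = -8.26 + -0.39*i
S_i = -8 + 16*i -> [-8, 8, 24, 40, 56]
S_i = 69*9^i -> [69, 621, 5589, 50301, 452709]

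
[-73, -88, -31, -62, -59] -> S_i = Random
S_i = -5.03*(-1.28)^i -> [-5.03, 6.44, -8.24, 10.55, -13.5]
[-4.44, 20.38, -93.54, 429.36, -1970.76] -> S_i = -4.44*(-4.59)^i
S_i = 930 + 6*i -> [930, 936, 942, 948, 954]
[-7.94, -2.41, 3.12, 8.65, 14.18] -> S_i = -7.94 + 5.53*i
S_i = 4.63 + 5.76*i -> [4.63, 10.39, 16.15, 21.91, 27.67]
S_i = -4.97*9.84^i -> [-4.97, -48.9, -481.22, -4735.24, -46594.73]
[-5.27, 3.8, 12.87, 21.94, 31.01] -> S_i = -5.27 + 9.07*i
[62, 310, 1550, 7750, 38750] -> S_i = 62*5^i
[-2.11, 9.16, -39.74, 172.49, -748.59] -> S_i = -2.11*(-4.34)^i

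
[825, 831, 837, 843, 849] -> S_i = 825 + 6*i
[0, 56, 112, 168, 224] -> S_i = 0 + 56*i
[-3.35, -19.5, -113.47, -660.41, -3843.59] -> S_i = -3.35*5.82^i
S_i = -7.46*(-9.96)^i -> [-7.46, 74.3, -740.04, 7370.84, -73413.54]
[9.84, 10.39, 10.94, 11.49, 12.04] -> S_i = 9.84 + 0.55*i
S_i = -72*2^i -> [-72, -144, -288, -576, -1152]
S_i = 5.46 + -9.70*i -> [5.46, -4.24, -13.94, -23.64, -33.34]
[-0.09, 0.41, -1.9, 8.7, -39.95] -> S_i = -0.09*(-4.59)^i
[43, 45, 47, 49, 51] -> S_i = 43 + 2*i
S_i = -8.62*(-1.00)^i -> [-8.62, 8.62, -8.62, 8.62, -8.62]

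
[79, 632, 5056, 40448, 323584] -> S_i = 79*8^i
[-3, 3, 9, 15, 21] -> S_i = -3 + 6*i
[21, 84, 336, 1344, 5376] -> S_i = 21*4^i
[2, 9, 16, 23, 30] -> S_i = 2 + 7*i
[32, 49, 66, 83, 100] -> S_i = 32 + 17*i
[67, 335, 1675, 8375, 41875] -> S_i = 67*5^i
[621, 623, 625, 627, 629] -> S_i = 621 + 2*i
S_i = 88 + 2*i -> [88, 90, 92, 94, 96]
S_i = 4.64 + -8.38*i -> [4.64, -3.74, -12.12, -20.5, -28.88]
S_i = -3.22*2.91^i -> [-3.22, -9.37, -27.27, -79.35, -230.9]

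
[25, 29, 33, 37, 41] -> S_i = 25 + 4*i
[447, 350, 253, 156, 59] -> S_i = 447 + -97*i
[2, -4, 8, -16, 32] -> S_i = 2*-2^i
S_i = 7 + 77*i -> [7, 84, 161, 238, 315]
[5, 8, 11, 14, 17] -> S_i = 5 + 3*i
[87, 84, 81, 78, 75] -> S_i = 87 + -3*i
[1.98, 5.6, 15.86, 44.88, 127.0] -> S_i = 1.98*2.83^i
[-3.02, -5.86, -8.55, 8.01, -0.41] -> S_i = Random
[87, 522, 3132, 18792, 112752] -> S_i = 87*6^i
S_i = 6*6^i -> [6, 36, 216, 1296, 7776]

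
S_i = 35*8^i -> [35, 280, 2240, 17920, 143360]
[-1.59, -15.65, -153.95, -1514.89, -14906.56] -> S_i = -1.59*9.84^i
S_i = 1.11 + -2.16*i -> [1.11, -1.05, -3.21, -5.37, -7.53]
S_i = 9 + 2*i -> [9, 11, 13, 15, 17]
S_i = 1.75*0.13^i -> [1.75, 0.23, 0.03, 0.0, 0.0]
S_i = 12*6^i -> [12, 72, 432, 2592, 15552]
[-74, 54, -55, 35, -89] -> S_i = Random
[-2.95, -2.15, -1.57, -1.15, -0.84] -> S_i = -2.95*0.73^i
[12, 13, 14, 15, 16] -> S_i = 12 + 1*i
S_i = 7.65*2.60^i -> [7.65, 19.89, 51.71, 134.46, 349.59]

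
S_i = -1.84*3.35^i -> [-1.84, -6.16, -20.65, -69.18, -231.74]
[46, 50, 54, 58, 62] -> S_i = 46 + 4*i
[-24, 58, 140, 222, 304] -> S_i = -24 + 82*i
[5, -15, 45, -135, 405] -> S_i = 5*-3^i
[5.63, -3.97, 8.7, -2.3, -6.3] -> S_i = Random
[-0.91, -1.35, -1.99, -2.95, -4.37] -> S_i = -0.91*1.48^i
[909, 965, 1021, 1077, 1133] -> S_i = 909 + 56*i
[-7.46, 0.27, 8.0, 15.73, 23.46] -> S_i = -7.46 + 7.73*i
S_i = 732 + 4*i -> [732, 736, 740, 744, 748]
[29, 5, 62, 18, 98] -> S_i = Random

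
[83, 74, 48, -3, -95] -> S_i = Random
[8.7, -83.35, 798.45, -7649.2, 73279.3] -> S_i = 8.70*(-9.58)^i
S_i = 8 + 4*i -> [8, 12, 16, 20, 24]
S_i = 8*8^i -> [8, 64, 512, 4096, 32768]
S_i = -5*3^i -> [-5, -15, -45, -135, -405]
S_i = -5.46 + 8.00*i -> [-5.46, 2.54, 10.54, 18.54, 26.54]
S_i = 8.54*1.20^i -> [8.54, 10.25, 12.3, 14.76, 17.71]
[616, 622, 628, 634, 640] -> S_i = 616 + 6*i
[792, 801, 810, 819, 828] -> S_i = 792 + 9*i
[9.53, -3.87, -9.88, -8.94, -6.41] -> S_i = Random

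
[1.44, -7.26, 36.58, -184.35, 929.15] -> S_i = 1.44*(-5.04)^i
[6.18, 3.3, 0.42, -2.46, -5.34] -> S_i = 6.18 + -2.88*i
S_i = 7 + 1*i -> [7, 8, 9, 10, 11]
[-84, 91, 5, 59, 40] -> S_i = Random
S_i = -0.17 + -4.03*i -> [-0.17, -4.2, -8.23, -12.26, -16.29]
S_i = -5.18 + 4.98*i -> [-5.18, -0.2, 4.78, 9.76, 14.74]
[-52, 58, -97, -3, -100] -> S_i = Random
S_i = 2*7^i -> [2, 14, 98, 686, 4802]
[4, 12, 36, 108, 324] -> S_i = 4*3^i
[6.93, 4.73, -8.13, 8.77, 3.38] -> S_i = Random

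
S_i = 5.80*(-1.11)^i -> [5.8, -6.44, 7.15, -7.93, 8.8]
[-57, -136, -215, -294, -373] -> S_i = -57 + -79*i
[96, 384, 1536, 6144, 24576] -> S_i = 96*4^i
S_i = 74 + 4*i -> [74, 78, 82, 86, 90]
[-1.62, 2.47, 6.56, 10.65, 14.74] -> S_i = -1.62 + 4.09*i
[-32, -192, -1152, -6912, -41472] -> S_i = -32*6^i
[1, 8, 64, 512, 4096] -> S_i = 1*8^i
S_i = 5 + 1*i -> [5, 6, 7, 8, 9]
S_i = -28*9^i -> [-28, -252, -2268, -20412, -183708]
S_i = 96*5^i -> [96, 480, 2400, 12000, 60000]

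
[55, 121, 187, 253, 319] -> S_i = 55 + 66*i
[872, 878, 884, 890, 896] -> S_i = 872 + 6*i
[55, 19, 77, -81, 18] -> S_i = Random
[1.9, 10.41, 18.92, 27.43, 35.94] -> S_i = 1.90 + 8.51*i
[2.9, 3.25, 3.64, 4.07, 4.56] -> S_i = 2.90*1.12^i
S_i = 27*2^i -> [27, 54, 108, 216, 432]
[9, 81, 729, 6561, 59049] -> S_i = 9*9^i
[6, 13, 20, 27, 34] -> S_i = 6 + 7*i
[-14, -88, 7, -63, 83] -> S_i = Random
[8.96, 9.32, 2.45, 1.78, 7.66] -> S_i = Random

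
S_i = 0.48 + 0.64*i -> [0.48, 1.12, 1.76, 2.4, 3.04]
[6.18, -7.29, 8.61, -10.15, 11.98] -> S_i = 6.18*(-1.18)^i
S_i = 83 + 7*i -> [83, 90, 97, 104, 111]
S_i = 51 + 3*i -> [51, 54, 57, 60, 63]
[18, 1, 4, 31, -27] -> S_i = Random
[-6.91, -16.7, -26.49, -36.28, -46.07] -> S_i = -6.91 + -9.79*i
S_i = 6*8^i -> [6, 48, 384, 3072, 24576]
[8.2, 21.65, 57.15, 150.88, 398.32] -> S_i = 8.20*2.64^i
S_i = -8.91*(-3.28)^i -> [-8.91, 29.22, -95.86, 314.41, -1031.27]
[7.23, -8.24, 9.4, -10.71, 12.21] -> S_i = 7.23*(-1.14)^i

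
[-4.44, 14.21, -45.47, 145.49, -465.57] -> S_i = -4.44*(-3.20)^i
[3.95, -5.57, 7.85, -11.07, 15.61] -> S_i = 3.95*(-1.41)^i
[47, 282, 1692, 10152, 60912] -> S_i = 47*6^i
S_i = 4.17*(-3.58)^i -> [4.17, -14.93, 53.44, -191.33, 684.96]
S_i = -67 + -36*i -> [-67, -103, -139, -175, -211]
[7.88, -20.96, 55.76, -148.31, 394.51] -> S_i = 7.88*(-2.66)^i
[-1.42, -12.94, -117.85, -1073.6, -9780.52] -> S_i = -1.42*9.11^i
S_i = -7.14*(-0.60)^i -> [-7.14, 4.28, -2.57, 1.54, -0.93]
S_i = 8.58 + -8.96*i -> [8.58, -0.38, -9.34, -18.3, -27.26]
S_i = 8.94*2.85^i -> [8.94, 25.48, 72.62, 206.95, 589.82]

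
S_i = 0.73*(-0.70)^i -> [0.73, -0.51, 0.36, -0.25, 0.18]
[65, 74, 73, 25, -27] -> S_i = Random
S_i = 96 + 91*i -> [96, 187, 278, 369, 460]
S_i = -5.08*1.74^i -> [-5.08, -8.84, -15.38, -26.76, -46.57]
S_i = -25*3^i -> [-25, -75, -225, -675, -2025]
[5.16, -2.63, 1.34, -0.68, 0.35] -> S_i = 5.16*(-0.51)^i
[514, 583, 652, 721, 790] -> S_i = 514 + 69*i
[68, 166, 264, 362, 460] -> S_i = 68 + 98*i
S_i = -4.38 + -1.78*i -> [-4.38, -6.16, -7.94, -9.72, -11.5]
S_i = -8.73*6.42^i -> [-8.73, -56.05, -359.82, -2310.04, -14830.45]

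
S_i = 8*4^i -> [8, 32, 128, 512, 2048]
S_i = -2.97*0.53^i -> [-2.97, -1.57, -0.83, -0.44, -0.23]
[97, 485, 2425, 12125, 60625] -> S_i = 97*5^i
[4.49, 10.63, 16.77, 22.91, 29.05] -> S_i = 4.49 + 6.14*i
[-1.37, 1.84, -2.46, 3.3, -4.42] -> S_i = -1.37*(-1.34)^i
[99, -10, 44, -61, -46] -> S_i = Random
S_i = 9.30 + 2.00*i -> [9.3, 11.3, 13.3, 15.3, 17.3]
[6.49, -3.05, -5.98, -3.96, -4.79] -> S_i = Random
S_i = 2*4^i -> [2, 8, 32, 128, 512]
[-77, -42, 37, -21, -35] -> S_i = Random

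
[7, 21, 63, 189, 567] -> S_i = 7*3^i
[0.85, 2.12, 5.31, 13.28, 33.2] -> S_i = 0.85*2.50^i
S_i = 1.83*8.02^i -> [1.83, 14.68, 117.71, 944.0, 7570.92]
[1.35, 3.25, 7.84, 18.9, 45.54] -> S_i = 1.35*2.41^i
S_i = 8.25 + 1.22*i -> [8.25, 9.47, 10.69, 11.91, 13.13]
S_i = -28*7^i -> [-28, -196, -1372, -9604, -67228]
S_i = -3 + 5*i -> [-3, 2, 7, 12, 17]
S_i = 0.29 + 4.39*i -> [0.29, 4.68, 9.07, 13.46, 17.85]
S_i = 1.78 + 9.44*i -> [1.78, 11.22, 20.66, 30.1, 39.54]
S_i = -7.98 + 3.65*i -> [-7.98, -4.33, -0.68, 2.97, 6.62]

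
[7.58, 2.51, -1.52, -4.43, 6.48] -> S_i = Random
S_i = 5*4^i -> [5, 20, 80, 320, 1280]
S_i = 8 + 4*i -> [8, 12, 16, 20, 24]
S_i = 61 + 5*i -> [61, 66, 71, 76, 81]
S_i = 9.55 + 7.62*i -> [9.55, 17.17, 24.79, 32.41, 40.03]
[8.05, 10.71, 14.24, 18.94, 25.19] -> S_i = 8.05*1.33^i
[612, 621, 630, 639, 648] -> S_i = 612 + 9*i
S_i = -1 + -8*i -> [-1, -9, -17, -25, -33]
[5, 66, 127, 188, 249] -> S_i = 5 + 61*i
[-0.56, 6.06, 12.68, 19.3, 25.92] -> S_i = -0.56 + 6.62*i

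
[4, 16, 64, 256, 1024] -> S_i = 4*4^i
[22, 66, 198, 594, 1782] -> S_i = 22*3^i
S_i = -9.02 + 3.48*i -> [-9.02, -5.54, -2.06, 1.42, 4.9]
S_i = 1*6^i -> [1, 6, 36, 216, 1296]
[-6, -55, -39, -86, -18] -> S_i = Random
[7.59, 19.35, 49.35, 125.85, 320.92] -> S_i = 7.59*2.55^i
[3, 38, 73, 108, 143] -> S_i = 3 + 35*i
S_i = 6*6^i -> [6, 36, 216, 1296, 7776]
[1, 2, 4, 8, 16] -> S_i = 1*2^i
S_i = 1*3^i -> [1, 3, 9, 27, 81]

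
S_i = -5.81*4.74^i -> [-5.81, -27.54, -130.54, -618.74, -2932.85]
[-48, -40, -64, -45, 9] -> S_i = Random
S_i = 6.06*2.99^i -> [6.06, 18.12, 54.18, 161.99, 484.35]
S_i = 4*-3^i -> [4, -12, 36, -108, 324]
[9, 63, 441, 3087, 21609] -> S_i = 9*7^i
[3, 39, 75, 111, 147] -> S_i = 3 + 36*i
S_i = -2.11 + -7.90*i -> [-2.11, -10.01, -17.91, -25.81, -33.71]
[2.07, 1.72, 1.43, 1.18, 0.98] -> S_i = 2.07*0.83^i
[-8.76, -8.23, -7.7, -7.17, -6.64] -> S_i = -8.76 + 0.53*i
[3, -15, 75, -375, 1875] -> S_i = 3*-5^i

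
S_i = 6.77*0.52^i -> [6.77, 3.52, 1.83, 0.95, 0.49]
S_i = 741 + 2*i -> [741, 743, 745, 747, 749]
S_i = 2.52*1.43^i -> [2.52, 3.6, 5.15, 7.37, 10.54]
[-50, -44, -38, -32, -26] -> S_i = -50 + 6*i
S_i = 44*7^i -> [44, 308, 2156, 15092, 105644]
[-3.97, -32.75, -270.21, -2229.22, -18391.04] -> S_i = -3.97*8.25^i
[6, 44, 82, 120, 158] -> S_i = 6 + 38*i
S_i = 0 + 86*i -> [0, 86, 172, 258, 344]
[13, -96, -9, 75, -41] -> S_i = Random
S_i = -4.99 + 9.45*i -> [-4.99, 4.46, 13.91, 23.36, 32.81]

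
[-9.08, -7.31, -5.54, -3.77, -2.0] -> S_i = -9.08 + 1.77*i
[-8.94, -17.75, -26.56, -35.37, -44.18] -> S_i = -8.94 + -8.81*i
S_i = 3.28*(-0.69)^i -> [3.28, -2.26, 1.56, -1.08, 0.74]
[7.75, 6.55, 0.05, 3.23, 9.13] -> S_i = Random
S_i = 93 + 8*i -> [93, 101, 109, 117, 125]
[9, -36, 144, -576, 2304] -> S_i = 9*-4^i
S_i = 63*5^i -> [63, 315, 1575, 7875, 39375]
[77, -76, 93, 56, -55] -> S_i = Random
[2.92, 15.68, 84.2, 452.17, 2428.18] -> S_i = 2.92*5.37^i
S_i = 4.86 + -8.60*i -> [4.86, -3.74, -12.34, -20.94, -29.54]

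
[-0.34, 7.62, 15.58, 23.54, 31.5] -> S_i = -0.34 + 7.96*i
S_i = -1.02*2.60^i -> [-1.02, -2.65, -6.9, -17.93, -46.61]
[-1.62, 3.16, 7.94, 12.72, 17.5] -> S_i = -1.62 + 4.78*i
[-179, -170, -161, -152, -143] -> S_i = -179 + 9*i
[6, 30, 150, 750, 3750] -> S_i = 6*5^i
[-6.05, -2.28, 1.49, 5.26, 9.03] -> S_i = -6.05 + 3.77*i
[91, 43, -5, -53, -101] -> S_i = 91 + -48*i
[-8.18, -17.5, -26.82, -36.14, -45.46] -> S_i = -8.18 + -9.32*i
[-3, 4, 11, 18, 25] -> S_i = -3 + 7*i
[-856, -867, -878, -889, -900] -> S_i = -856 + -11*i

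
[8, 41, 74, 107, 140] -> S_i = 8 + 33*i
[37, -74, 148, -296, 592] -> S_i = 37*-2^i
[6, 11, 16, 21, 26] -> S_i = 6 + 5*i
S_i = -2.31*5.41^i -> [-2.31, -12.5, -67.61, -365.77, -1978.8]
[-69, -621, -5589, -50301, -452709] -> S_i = -69*9^i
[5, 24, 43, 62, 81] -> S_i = 5 + 19*i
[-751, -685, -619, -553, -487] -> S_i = -751 + 66*i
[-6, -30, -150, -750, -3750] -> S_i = -6*5^i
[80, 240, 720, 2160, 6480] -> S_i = 80*3^i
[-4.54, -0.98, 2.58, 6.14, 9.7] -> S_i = -4.54 + 3.56*i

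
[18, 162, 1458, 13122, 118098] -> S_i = 18*9^i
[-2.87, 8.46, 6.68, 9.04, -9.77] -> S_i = Random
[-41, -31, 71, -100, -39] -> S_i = Random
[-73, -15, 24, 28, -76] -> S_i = Random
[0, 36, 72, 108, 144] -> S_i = 0 + 36*i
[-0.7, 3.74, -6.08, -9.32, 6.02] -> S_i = Random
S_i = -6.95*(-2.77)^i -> [-6.95, 19.25, -53.33, 147.71, -409.17]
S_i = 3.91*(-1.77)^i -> [3.91, -6.92, 12.25, -21.68, 38.38]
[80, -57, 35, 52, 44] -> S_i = Random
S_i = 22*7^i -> [22, 154, 1078, 7546, 52822]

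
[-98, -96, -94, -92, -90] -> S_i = -98 + 2*i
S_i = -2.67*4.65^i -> [-2.67, -12.42, -57.73, -268.45, -1248.31]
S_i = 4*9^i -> [4, 36, 324, 2916, 26244]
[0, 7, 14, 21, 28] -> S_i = 0 + 7*i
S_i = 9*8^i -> [9, 72, 576, 4608, 36864]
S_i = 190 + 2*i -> [190, 192, 194, 196, 198]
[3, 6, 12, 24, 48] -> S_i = 3*2^i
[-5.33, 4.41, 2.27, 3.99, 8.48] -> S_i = Random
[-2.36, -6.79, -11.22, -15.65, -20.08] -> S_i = -2.36 + -4.43*i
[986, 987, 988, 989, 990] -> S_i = 986 + 1*i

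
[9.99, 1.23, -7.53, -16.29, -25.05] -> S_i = 9.99 + -8.76*i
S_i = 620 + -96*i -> [620, 524, 428, 332, 236]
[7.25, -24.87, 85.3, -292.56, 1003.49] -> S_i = 7.25*(-3.43)^i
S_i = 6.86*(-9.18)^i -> [6.86, -62.97, 578.11, -5307.04, 48718.6]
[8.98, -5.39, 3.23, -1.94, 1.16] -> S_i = 8.98*(-0.60)^i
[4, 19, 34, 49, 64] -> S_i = 4 + 15*i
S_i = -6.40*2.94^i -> [-6.4, -18.82, -55.32, -162.64, -478.16]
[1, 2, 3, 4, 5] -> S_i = 1 + 1*i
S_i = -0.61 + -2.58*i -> [-0.61, -3.19, -5.77, -8.35, -10.93]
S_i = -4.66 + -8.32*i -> [-4.66, -12.98, -21.3, -29.62, -37.94]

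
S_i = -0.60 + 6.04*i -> [-0.6, 5.44, 11.48, 17.52, 23.56]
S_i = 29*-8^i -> [29, -232, 1856, -14848, 118784]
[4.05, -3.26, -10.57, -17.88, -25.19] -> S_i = 4.05 + -7.31*i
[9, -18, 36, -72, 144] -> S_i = 9*-2^i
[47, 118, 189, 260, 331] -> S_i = 47 + 71*i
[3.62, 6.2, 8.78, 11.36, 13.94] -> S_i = 3.62 + 2.58*i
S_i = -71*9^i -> [-71, -639, -5751, -51759, -465831]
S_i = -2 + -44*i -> [-2, -46, -90, -134, -178]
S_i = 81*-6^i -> [81, -486, 2916, -17496, 104976]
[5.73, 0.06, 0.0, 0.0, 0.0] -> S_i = 5.73*0.01^i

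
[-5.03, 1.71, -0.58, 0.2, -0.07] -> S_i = -5.03*(-0.34)^i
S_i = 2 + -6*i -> [2, -4, -10, -16, -22]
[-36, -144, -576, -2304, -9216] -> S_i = -36*4^i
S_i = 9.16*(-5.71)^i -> [9.16, -52.3, 298.65, -1705.31, 9737.33]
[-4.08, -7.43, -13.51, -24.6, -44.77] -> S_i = -4.08*1.82^i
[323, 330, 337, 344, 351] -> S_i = 323 + 7*i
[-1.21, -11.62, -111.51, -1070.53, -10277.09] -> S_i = -1.21*9.60^i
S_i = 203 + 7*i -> [203, 210, 217, 224, 231]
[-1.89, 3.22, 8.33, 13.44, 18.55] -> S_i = -1.89 + 5.11*i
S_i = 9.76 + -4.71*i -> [9.76, 5.05, 0.34, -4.37, -9.08]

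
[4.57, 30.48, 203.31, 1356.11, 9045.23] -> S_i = 4.57*6.67^i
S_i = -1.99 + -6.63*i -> [-1.99, -8.62, -15.25, -21.88, -28.51]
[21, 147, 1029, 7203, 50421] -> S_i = 21*7^i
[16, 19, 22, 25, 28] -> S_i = 16 + 3*i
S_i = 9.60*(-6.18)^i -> [9.6, -59.33, 366.65, -2265.88, 14003.13]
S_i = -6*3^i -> [-6, -18, -54, -162, -486]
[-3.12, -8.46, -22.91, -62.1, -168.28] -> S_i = -3.12*2.71^i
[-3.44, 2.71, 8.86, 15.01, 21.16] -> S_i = -3.44 + 6.15*i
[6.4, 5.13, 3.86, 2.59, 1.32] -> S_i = 6.40 + -1.27*i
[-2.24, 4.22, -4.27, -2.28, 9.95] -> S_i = Random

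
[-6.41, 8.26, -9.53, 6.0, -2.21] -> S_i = Random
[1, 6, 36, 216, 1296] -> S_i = 1*6^i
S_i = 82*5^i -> [82, 410, 2050, 10250, 51250]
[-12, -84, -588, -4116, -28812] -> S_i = -12*7^i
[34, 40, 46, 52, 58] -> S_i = 34 + 6*i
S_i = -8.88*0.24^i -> [-8.88, -2.13, -0.51, -0.12, -0.03]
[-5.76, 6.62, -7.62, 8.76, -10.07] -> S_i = -5.76*(-1.15)^i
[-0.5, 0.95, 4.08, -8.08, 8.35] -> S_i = Random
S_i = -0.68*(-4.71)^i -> [-0.68, 3.2, -15.09, 71.05, -334.65]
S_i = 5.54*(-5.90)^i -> [5.54, -32.69, 192.85, -1137.8, 6713.02]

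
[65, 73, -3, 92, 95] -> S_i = Random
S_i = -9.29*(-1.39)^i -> [-9.29, 12.91, -17.95, 24.95, -34.68]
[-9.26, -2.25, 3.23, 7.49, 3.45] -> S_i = Random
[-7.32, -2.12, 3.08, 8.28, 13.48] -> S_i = -7.32 + 5.20*i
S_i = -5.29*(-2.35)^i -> [-5.29, 12.43, -29.21, 68.65, -161.33]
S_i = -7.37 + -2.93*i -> [-7.37, -10.3, -13.23, -16.16, -19.09]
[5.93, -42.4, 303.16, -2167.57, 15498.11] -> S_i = 5.93*(-7.15)^i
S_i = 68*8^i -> [68, 544, 4352, 34816, 278528]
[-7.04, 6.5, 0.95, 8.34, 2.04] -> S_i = Random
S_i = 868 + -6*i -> [868, 862, 856, 850, 844]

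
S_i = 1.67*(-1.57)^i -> [1.67, -2.62, 4.12, -6.46, 10.15]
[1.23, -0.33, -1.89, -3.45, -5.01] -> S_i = 1.23 + -1.56*i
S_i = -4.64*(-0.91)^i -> [-4.64, 4.22, -3.84, 3.5, -3.18]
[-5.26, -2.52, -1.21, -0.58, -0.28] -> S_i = -5.26*0.48^i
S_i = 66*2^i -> [66, 132, 264, 528, 1056]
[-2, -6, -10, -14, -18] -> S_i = -2 + -4*i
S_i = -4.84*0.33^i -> [-4.84, -1.6, -0.53, -0.17, -0.06]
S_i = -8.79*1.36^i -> [-8.79, -11.95, -16.26, -22.11, -30.07]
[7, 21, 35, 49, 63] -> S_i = 7 + 14*i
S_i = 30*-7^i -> [30, -210, 1470, -10290, 72030]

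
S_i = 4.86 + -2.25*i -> [4.86, 2.61, 0.36, -1.89, -4.14]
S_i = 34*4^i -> [34, 136, 544, 2176, 8704]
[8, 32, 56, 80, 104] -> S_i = 8 + 24*i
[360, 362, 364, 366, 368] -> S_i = 360 + 2*i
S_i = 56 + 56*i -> [56, 112, 168, 224, 280]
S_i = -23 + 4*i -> [-23, -19, -15, -11, -7]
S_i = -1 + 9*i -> [-1, 8, 17, 26, 35]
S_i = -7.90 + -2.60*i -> [-7.9, -10.5, -13.1, -15.7, -18.3]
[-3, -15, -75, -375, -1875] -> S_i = -3*5^i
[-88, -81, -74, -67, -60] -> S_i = -88 + 7*i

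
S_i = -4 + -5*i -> [-4, -9, -14, -19, -24]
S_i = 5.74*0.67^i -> [5.74, 3.85, 2.58, 1.73, 1.16]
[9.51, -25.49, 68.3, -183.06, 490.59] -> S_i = 9.51*(-2.68)^i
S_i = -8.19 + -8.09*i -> [-8.19, -16.28, -24.37, -32.46, -40.55]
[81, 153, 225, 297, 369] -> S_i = 81 + 72*i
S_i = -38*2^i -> [-38, -76, -152, -304, -608]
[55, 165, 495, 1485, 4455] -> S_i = 55*3^i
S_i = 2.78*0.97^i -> [2.78, 2.7, 2.62, 2.54, 2.46]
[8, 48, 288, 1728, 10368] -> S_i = 8*6^i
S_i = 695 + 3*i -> [695, 698, 701, 704, 707]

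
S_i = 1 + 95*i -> [1, 96, 191, 286, 381]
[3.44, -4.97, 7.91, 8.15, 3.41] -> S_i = Random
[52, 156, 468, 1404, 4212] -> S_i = 52*3^i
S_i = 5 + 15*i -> [5, 20, 35, 50, 65]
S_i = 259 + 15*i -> [259, 274, 289, 304, 319]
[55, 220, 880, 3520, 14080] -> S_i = 55*4^i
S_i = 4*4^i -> [4, 16, 64, 256, 1024]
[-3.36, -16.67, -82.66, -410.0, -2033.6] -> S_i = -3.36*4.96^i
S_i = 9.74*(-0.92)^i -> [9.74, -8.96, 8.24, -7.58, 6.98]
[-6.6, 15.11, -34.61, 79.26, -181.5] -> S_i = -6.60*(-2.29)^i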